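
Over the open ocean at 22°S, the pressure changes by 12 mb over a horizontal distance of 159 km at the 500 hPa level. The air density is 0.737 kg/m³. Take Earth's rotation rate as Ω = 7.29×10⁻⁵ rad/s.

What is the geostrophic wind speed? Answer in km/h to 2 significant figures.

670 km/h

Coriolis parameter at 22°S:
f = 2Ω sin φ = 2 × 7.29×10⁻⁵ × sin 22° = 5.46×10⁻⁵ s⁻¹
Pressure gradient: |∂P/∂n| = 1200 Pa / 159000 m = 7.55×10⁻³ Pa/m
Geostrophic balance (pressure-gradient force = Coriolis force):
V_g = (1/(fρ)) |∂P/∂n| = 7.55×10⁻³ / (5.46×10⁻⁵ × 0.737) = 187 m/s
Converting: 187 m/s × 3.6 = 670 km/h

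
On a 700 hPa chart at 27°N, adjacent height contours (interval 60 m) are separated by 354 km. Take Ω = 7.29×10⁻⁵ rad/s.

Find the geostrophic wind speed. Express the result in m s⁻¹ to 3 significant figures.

Coriolis parameter at 27°N:
f = 2Ω sin φ = 2 × 7.29×10⁻⁵ × sin 27° = 6.62×10⁻⁵ s⁻¹
Height gradient: |∂Z/∂n| = 60 m / 354000 m = 1.69×10⁻⁴
On a pressure surface, geostrophic balance gives V_g = (g/f)|∂Z/∂n|:
V_g = 9.81 × 1.69×10⁻⁴ / 6.62×10⁻⁵ = 25.1 m/s

25.1 m s⁻¹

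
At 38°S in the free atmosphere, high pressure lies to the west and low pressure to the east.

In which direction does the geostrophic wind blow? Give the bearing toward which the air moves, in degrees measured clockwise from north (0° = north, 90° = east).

000°

The pressure-gradient force points toward the east (bearing 090°).
Geostrophic balance: in the Southern Hemisphere the Coriolis force deflects motion to the left, so the geostrophic wind blows 90° to the left of the pressure-gradient force (low pressure on the right).
Rotating 090° by 90° counterclockwise gives 000° — the wind blows toward the north.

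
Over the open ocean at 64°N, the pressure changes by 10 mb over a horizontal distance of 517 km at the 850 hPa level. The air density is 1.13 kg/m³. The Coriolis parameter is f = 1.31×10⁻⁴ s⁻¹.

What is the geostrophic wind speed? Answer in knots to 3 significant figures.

25.4 knots

Pressure gradient: |∂P/∂n| = 1000 Pa / 517000 m = 1.93×10⁻³ Pa/m
Geostrophic balance (pressure-gradient force = Coriolis force):
V_g = (1/(fρ)) |∂P/∂n| = 1.93×10⁻³ / (1.31×10⁻⁴ × 1.13) = 13.1 m/s
Converting: 13.1 m/s × 1.944 = 25.4 knots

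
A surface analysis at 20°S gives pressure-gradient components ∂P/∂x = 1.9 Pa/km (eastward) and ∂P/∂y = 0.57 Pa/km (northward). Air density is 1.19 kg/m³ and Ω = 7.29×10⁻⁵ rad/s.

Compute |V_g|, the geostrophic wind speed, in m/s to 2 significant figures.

Coriolis parameter at 20°S:
f = 2Ω sin φ = 2 × 7.29×10⁻⁵ × sin 20° = 4.99×10⁻⁵ s⁻¹
In the Southern Hemisphere f is negative: f = −4.99×10⁻⁵ s⁻¹.
Component geostrophic relations (x east, y north):
u_g = −(1/(fρ)) ∂P/∂y,  v_g = (1/(fρ)) ∂P/∂x
u_g = −(0.57×10⁻³)/(−4.99×10⁻⁵ × 1.19) = 9.61 m/s;  v_g = (1.9×10⁻³)/(−4.99×10⁻⁵ × 1.19) = −32.0 m/s
|V_g| = √(u_g² + v_g²) = 33.4 m/s

33 m/s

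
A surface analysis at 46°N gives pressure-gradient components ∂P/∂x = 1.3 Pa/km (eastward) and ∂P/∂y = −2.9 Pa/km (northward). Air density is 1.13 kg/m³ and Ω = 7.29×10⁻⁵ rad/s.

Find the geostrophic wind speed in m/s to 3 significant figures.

Coriolis parameter at 46°N:
f = 2Ω sin φ = 2 × 7.29×10⁻⁵ × sin 46° = 1.05×10⁻⁴ s⁻¹
Component geostrophic relations (x east, y north):
u_g = −(1/(fρ)) ∂P/∂y,  v_g = (1/(fρ)) ∂P/∂x
u_g = −(−2.9×10⁻³)/(1.05×10⁻⁴ × 1.13) = 24.5 m/s;  v_g = (1.3×10⁻³)/(1.05×10⁻⁴ × 1.13) = 11.0 m/s
|V_g| = √(u_g² + v_g²) = 26.8 m/s

26.8 m/s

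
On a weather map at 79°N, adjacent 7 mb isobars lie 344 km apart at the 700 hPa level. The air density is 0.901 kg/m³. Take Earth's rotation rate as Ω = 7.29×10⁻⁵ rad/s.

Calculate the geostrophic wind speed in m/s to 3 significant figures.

Coriolis parameter at 79°N:
f = 2Ω sin φ = 2 × 7.29×10⁻⁵ × sin 79° = 1.43×10⁻⁴ s⁻¹
Pressure gradient: |∂P/∂n| = 700 Pa / 344000 m = 2.03×10⁻³ Pa/m
Geostrophic balance (pressure-gradient force = Coriolis force):
V_g = (1/(fρ)) |∂P/∂n| = 2.03×10⁻³ / (1.43×10⁻⁴ × 0.901) = 15.8 m/s

15.8 m/s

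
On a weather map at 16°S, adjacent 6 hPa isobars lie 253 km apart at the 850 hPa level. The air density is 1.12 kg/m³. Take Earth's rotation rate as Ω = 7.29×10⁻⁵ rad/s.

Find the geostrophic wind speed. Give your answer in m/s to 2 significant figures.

53 m/s

Coriolis parameter at 16°S:
f = 2Ω sin φ = 2 × 7.29×10⁻⁵ × sin 16° = 4.02×10⁻⁵ s⁻¹
Pressure gradient: |∂P/∂n| = 600 Pa / 253000 m = 2.37×10⁻³ Pa/m
Geostrophic balance (pressure-gradient force = Coriolis force):
V_g = (1/(fρ)) |∂P/∂n| = 2.37×10⁻³ / (4.02×10⁻⁵ × 1.12) = 52.7 m/s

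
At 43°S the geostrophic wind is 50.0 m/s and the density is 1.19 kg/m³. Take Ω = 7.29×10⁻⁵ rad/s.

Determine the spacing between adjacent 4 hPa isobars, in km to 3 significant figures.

Coriolis parameter at 43°S:
f = 2Ω sin φ = 2 × 7.29×10⁻⁵ × sin 43° = 9.94×10⁻⁵ s⁻¹
Geostrophic balance rearranged: |∂P/∂n| = f ρ V_g
|∂P/∂n| = 9.94×10⁻⁵ × 1.19 × 50.0 = 5.92×10⁻³ Pa/m
Isobar spacing: Δn = ΔP/|∂P/∂n| = 400 Pa / 5.92×10⁻³ Pa/m = 67609 m ≈ 67.6 km

67.6 km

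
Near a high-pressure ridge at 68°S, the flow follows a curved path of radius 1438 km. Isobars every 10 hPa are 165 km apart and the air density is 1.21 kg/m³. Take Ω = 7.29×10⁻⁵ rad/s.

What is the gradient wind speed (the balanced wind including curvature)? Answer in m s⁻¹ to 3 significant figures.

49.8 m s⁻¹

Coriolis parameter at 68°S:
f = 2Ω sin φ = 2 × 7.29×10⁻⁵ × sin 68° = 1.35×10⁻⁴ s⁻¹
Pressure gradient: |∂P/∂n| = 1000 Pa / 165000 m = 6.06×10⁻³ Pa/m
Geostrophic speed: V_g = |∂P/∂n|/(fρ) = 6.06×10⁻³/(1.35×10⁻⁴ × 1.21) = 37.1 m/s
Around a high, pressure-gradient force acts outward with centrifugal, so Coriolis balances both:
fV = (1/ρ)|∂P/∂n| + V²/R  →  V² − fR·V + fR·V_g = 0
With fR = 1.35×10⁻⁴ × 1438×10³ m = 194 m/s:
V = [fR − √((fR)² − 4 fR V_g)]/2 = [194 − √(194² − 4×194×37.1)]/2 = 49.8 m/s
Supergeostrophic (V > V_g = 37.1 m/s), as expected around a high.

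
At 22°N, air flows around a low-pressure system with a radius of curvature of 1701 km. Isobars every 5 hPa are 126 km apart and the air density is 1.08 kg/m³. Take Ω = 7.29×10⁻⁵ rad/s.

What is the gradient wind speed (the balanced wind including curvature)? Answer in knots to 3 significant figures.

Coriolis parameter at 22°N:
f = 2Ω sin φ = 2 × 7.29×10⁻⁵ × sin 22° = 5.46×10⁻⁵ s⁻¹
Pressure gradient: |∂P/∂n| = 500 Pa / 126000 m = 3.97×10⁻³ Pa/m
Geostrophic speed: V_g = |∂P/∂n|/(fρ) = 3.97×10⁻³/(5.46×10⁻⁵ × 1.08) = 67.3 m/s
Around a low, centrifugal force acts outward with Coriolis, so pressure-gradient force balances both:
(1/ρ)|∂P/∂n| = fV + V²/R  →  V² + fR·V − fR·V_g = 0
With fR = 5.46×10⁻⁵ × 1701×10³ m = 92.9 m/s:
V = [−fR + √((fR)² + 4 fR V_g)]/2 = [−92.9 + √(92.9² + 4×92.9×67.3)]/2 = 45.2 m/s
Subgeostrophic (V < V_g = 67.3 m/s), as expected around a low.
Converting: 45.2 m/s × 1.944 = 87.9 knots

87.9 knots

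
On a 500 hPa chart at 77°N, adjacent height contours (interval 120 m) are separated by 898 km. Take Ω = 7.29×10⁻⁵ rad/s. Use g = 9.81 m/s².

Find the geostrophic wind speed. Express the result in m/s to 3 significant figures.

9.23 m/s

Coriolis parameter at 77°N:
f = 2Ω sin φ = 2 × 7.29×10⁻⁵ × sin 77° = 1.42×10⁻⁴ s⁻¹
Height gradient: |∂Z/∂n| = 120 m / 898000 m = 1.34×10⁻⁴
On a pressure surface, geostrophic balance gives V_g = (g/f)|∂Z/∂n|:
V_g = 9.81 × 1.34×10⁻⁴ / 1.42×10⁻⁴ = 9.23 m/s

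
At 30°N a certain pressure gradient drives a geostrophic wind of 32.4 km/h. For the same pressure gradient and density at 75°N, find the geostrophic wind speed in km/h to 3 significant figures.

With the same pressure gradient and density, V_g ∝ 1/f ∝ 1/sin φ.
V₂ = V₁ · sin φ₁ / sin φ₂ = 32.4 × sin 30° / sin 75°
V₂ = 32.4 × 0.5000/0.9659 = 16.8 km/h

16.8 km/h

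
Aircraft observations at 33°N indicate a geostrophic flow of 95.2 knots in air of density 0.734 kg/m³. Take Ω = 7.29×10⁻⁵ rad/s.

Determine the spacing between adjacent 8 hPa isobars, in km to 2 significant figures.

280 km

Coriolis parameter at 33°N:
f = 2Ω sin φ = 2 × 7.29×10⁻⁵ × sin 33° = 7.94×10⁻⁵ s⁻¹
Wind speed in SI: 95.2 knots = 49.0 m/s
Geostrophic balance rearranged: |∂P/∂n| = f ρ V_g
|∂P/∂n| = 7.94×10⁻⁵ × 0.734 × 49.0 = 2.85×10⁻³ Pa/m
Isobar spacing: Δn = ΔP/|∂P/∂n| = 800 Pa / 2.85×10⁻³ Pa/m = 280254 m ≈ 280 km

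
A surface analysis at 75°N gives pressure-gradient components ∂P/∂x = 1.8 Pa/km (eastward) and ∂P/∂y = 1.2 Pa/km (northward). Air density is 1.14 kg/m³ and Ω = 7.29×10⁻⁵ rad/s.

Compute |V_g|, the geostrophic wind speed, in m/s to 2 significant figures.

Coriolis parameter at 75°N:
f = 2Ω sin φ = 2 × 7.29×10⁻⁵ × sin 75° = 1.41×10⁻⁴ s⁻¹
Component geostrophic relations (x east, y north):
u_g = −(1/(fρ)) ∂P/∂y,  v_g = (1/(fρ)) ∂P/∂x
u_g = −(1.2×10⁻³)/(1.41×10⁻⁴ × 1.14) = −7.47 m/s;  v_g = (1.8×10⁻³)/(1.41×10⁻⁴ × 1.14) = 11.2 m/s
|V_g| = √(u_g² + v_g²) = 13.5 m/s

13 m/s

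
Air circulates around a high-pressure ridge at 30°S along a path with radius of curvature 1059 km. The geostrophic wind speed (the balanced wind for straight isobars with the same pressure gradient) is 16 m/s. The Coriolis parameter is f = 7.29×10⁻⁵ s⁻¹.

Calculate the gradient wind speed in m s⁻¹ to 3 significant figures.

22.6 m s⁻¹

Around a high, pressure-gradient force acts outward with centrifugal, so Coriolis balances both:
fV = (1/ρ)|∂P/∂n| + V²/R  →  V² − fR·V + fR·V_g = 0
With fR = 7.29×10⁻⁵ × 1059×10³ m = 77.2 m/s:
V = [fR − √((fR)² − 4 fR V_g)]/2 = [77.2 − √(77.2² − 4×77.2×16)]/2 = 22.6 m/s
Supergeostrophic (V > V_g = 16 m/s), as expected around a high.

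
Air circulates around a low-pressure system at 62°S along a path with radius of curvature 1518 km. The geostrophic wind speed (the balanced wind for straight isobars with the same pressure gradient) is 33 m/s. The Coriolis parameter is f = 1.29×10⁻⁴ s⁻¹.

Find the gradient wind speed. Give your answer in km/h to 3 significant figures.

104 km/h

Around a low, centrifugal force acts outward with Coriolis, so pressure-gradient force balances both:
(1/ρ)|∂P/∂n| = fV + V²/R  →  V² + fR·V − fR·V_g = 0
With fR = 1.29×10⁻⁴ × 1518×10³ m = 196 m/s:
V = [−fR + √((fR)² + 4 fR V_g)]/2 = [−196 + √(196² + 4×196×33)]/2 = 28.8 m/s
Subgeostrophic (V < V_g = 33 m/s), as expected around a low.
Converting: 28.8 m/s × 3.6 = 104 km/h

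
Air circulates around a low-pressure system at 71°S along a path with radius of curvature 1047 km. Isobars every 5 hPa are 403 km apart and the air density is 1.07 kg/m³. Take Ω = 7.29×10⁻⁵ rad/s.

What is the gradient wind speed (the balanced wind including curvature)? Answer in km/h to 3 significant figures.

28.7 km/h

Coriolis parameter at 71°S:
f = 2Ω sin φ = 2 × 7.29×10⁻⁵ × sin 71° = 1.38×10⁻⁴ s⁻¹
Pressure gradient: |∂P/∂n| = 500 Pa / 403000 m = 1.24×10⁻³ Pa/m
Geostrophic speed: V_g = |∂P/∂n|/(fρ) = 1.24×10⁻³/(1.38×10⁻⁴ × 1.07) = 8.41 m/s
Around a low, centrifugal force acts outward with Coriolis, so pressure-gradient force balances both:
(1/ρ)|∂P/∂n| = fV + V²/R  →  V² + fR·V − fR·V_g = 0
With fR = 1.38×10⁻⁴ × 1047×10³ m = 144 m/s:
V = [−fR + √((fR)² + 4 fR V_g)]/2 = [−144 + √(144² + 4×144×8.41)]/2 = 7.97 m/s
Subgeostrophic (V < V_g = 8.41 m/s), as expected around a low.
Converting: 7.97 m/s × 3.6 = 28.7 km/h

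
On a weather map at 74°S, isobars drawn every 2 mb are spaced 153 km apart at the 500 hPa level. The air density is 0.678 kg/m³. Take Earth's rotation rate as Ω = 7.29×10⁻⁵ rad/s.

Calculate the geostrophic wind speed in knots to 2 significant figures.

27 knots

Coriolis parameter at 74°S:
f = 2Ω sin φ = 2 × 7.29×10⁻⁵ × sin 74° = 1.40×10⁻⁴ s⁻¹
Pressure gradient: |∂P/∂n| = 200 Pa / 153000 m = 1.31×10⁻³ Pa/m
Geostrophic balance (pressure-gradient force = Coriolis force):
V_g = (1/(fρ)) |∂P/∂n| = 1.31×10⁻³ / (1.40×10⁻⁴ × 0.678) = 13.8 m/s
Converting: 13.8 m/s × 1.944 = 27 knots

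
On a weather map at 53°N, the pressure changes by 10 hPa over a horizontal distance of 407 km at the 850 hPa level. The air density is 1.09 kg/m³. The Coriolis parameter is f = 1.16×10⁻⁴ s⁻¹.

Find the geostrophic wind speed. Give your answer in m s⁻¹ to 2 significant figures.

Pressure gradient: |∂P/∂n| = 1000 Pa / 407000 m = 2.46×10⁻³ Pa/m
Geostrophic balance (pressure-gradient force = Coriolis force):
V_g = (1/(fρ)) |∂P/∂n| = 2.46×10⁻³ / (1.16×10⁻⁴ × 1.09) = 19.4 m/s

19 m s⁻¹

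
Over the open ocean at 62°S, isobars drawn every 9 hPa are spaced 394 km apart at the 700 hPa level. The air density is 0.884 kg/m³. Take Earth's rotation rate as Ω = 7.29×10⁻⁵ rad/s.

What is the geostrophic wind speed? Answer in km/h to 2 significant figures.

Coriolis parameter at 62°S:
f = 2Ω sin φ = 2 × 7.29×10⁻⁵ × sin 62° = 1.29×10⁻⁴ s⁻¹
Pressure gradient: |∂P/∂n| = 900 Pa / 394000 m = 2.28×10⁻³ Pa/m
Geostrophic balance (pressure-gradient force = Coriolis force):
V_g = (1/(fρ)) |∂P/∂n| = 2.28×10⁻³ / (1.29×10⁻⁴ × 0.884) = 20.1 m/s
Converting: 20.1 m/s × 3.6 = 72 km/h

72 km/h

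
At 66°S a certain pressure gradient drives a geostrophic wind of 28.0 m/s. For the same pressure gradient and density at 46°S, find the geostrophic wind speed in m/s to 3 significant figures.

With the same pressure gradient and density, V_g ∝ 1/f ∝ 1/sin φ.
V₂ = V₁ · sin φ₁ / sin φ₂ = 28.0 × sin 66° / sin 46°
V₂ = 28.0 × 0.9135/0.7193 = 35.6 m/s

35.6 m/s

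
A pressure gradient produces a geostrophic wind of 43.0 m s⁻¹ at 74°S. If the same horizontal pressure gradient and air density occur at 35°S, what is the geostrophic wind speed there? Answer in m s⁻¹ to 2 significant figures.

With the same pressure gradient and density, V_g ∝ 1/f ∝ 1/sin φ.
V₂ = V₁ · sin φ₁ / sin φ₂ = 43.0 × sin 74° / sin 35°
V₂ = 43.0 × 0.9613/0.5736 = 72 m s⁻¹

72 m s⁻¹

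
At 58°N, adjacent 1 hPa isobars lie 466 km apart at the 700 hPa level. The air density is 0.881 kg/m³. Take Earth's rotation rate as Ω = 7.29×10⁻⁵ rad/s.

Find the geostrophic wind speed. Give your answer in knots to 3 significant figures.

3.83 knots

Coriolis parameter at 58°N:
f = 2Ω sin φ = 2 × 7.29×10⁻⁵ × sin 58° = 1.24×10⁻⁴ s⁻¹
Pressure gradient: |∂P/∂n| = 100 Pa / 466000 m = 2.15×10⁻⁴ Pa/m
Geostrophic balance (pressure-gradient force = Coriolis force):
V_g = (1/(fρ)) |∂P/∂n| = 2.15×10⁻⁴ / (1.24×10⁻⁴ × 0.881) = 1.97 m/s
Converting: 1.97 m/s × 1.944 = 3.83 knots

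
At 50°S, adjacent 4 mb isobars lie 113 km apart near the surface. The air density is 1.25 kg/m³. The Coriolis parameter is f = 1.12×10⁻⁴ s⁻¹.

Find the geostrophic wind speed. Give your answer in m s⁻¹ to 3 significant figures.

25.3 m s⁻¹

Pressure gradient: |∂P/∂n| = 400 Pa / 113000 m = 3.54×10⁻³ Pa/m
Geostrophic balance (pressure-gradient force = Coriolis force):
V_g = (1/(fρ)) |∂P/∂n| = 3.54×10⁻³ / (1.12×10⁻⁴ × 1.25) = 25.3 m/s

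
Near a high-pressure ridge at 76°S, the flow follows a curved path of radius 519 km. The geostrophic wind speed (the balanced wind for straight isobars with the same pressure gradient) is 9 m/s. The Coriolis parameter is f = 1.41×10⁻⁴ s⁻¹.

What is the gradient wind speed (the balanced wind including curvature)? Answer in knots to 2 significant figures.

Around a high, pressure-gradient force acts outward with centrifugal, so Coriolis balances both:
fV = (1/ρ)|∂P/∂n| + V²/R  →  V² − fR·V + fR·V_g = 0
With fR = 1.41×10⁻⁴ × 519×10³ m = 73.2 m/s:
V = [fR − √((fR)² − 4 fR V_g)]/2 = [73.2 − √(73.2² − 4×73.2×9)]/2 = 10.5 m/s
Supergeostrophic (V > V_g = 9 m/s), as expected around a high.
Converting: 10.5 m/s × 1.944 = 20 knots

20 knots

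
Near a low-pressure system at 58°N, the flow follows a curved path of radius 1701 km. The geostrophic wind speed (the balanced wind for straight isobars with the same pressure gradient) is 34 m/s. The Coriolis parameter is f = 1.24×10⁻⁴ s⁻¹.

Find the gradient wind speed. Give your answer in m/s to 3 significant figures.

Around a low, centrifugal force acts outward with Coriolis, so pressure-gradient force balances both:
(1/ρ)|∂P/∂n| = fV + V²/R  →  V² + fR·V − fR·V_g = 0
With fR = 1.24×10⁻⁴ × 1701×10³ m = 211 m/s:
V = [−fR + √((fR)² + 4 fR V_g)]/2 = [−211 + √(211² + 4×211×34)]/2 = 29.8 m/s
Subgeostrophic (V < V_g = 34 m/s), as expected around a low.

29.8 m/s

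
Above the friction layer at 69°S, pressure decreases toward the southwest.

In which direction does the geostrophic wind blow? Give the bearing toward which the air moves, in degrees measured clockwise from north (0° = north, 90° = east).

135°

The pressure-gradient force points toward the southwest (bearing 225°).
Geostrophic balance: in the Southern Hemisphere the Coriolis force deflects motion to the left, so the geostrophic wind blows 90° to the left of the pressure-gradient force (low pressure on the right).
Rotating 225° by 90° counterclockwise gives 135° — the wind blows toward the southeast.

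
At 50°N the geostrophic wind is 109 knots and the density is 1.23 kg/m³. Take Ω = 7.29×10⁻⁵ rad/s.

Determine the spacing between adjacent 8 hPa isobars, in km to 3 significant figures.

Coriolis parameter at 50°N:
f = 2Ω sin φ = 2 × 7.29×10⁻⁵ × sin 50° = 1.12×10⁻⁴ s⁻¹
Wind speed in SI: 109 knots = 56.1 m/s
Geostrophic balance rearranged: |∂P/∂n| = f ρ V_g
|∂P/∂n| = 1.12×10⁻⁴ × 1.23 × 56.1 = 7.70×10⁻³ Pa/m
Isobar spacing: Δn = ΔP/|∂P/∂n| = 800 Pa / 7.70×10⁻³ Pa/m = 103851 m ≈ 104 km

104 km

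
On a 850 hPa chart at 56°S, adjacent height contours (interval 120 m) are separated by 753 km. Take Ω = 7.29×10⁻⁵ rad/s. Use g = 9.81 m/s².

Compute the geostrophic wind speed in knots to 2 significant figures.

25 knots

Coriolis parameter at 56°S:
f = 2Ω sin φ = 2 × 7.29×10⁻⁵ × sin 56° = 1.21×10⁻⁴ s⁻¹
Height gradient: |∂Z/∂n| = 120 m / 753000 m = 1.59×10⁻⁴
On a pressure surface, geostrophic balance gives V_g = (g/f)|∂Z/∂n|:
V_g = 9.81 × 1.59×10⁻⁴ / 1.21×10⁻⁴ = 12.9 m/s
Converting: 12.9 m/s × 1.944 = 25 knots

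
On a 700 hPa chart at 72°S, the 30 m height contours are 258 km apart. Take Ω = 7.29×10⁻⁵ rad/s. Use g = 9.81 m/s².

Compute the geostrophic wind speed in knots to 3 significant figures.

16.0 knots

Coriolis parameter at 72°S:
f = 2Ω sin φ = 2 × 7.29×10⁻⁵ × sin 72° = 1.39×10⁻⁴ s⁻¹
Height gradient: |∂Z/∂n| = 30 m / 258000 m = 1.16×10⁻⁴
On a pressure surface, geostrophic balance gives V_g = (g/f)|∂Z/∂n|:
V_g = 9.81 × 1.16×10⁻⁴ / 1.39×10⁻⁴ = 8.23 m/s
Converting: 8.23 m/s × 1.944 = 16.0 knots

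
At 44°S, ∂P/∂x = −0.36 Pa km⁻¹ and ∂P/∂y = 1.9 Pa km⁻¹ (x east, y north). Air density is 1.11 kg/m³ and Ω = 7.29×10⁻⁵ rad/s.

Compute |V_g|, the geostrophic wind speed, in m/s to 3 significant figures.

17.2 m/s

Coriolis parameter at 44°S:
f = 2Ω sin φ = 2 × 7.29×10⁻⁵ × sin 44° = 1.01×10⁻⁴ s⁻¹
In the Southern Hemisphere f is negative: f = −1.01×10⁻⁴ s⁻¹.
Component geostrophic relations (x east, y north):
u_g = −(1/(fρ)) ∂P/∂y,  v_g = (1/(fρ)) ∂P/∂x
u_g = −(1.9×10⁻³)/(−1.01×10⁻⁴ × 1.11) = 16.9 m/s;  v_g = (−0.36×10⁻³)/(−1.01×10⁻⁴ × 1.11) = 3.20 m/s
|V_g| = √(u_g² + v_g²) = 17.2 m/s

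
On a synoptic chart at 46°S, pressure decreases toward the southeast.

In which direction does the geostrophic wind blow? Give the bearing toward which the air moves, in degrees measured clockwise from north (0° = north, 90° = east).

045°

The pressure-gradient force points toward the southeast (bearing 135°).
Geostrophic balance: in the Southern Hemisphere the Coriolis force deflects motion to the left, so the geostrophic wind blows 90° to the left of the pressure-gradient force (low pressure on the right).
Rotating 135° by 90° counterclockwise gives 045° — the wind blows toward the northeast.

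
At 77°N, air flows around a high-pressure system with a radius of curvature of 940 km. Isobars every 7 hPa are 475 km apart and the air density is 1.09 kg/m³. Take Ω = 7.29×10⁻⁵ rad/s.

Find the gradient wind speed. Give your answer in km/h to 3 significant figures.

37.1 km/h

Coriolis parameter at 77°N:
f = 2Ω sin φ = 2 × 7.29×10⁻⁵ × sin 77° = 1.42×10⁻⁴ s⁻¹
Pressure gradient: |∂P/∂n| = 700 Pa / 475000 m = 1.47×10⁻³ Pa/m
Geostrophic speed: V_g = |∂P/∂n|/(fρ) = 1.47×10⁻³/(1.42×10⁻⁴ × 1.09) = 9.52 m/s
Around a high, pressure-gradient force acts outward with centrifugal, so Coriolis balances both:
fV = (1/ρ)|∂P/∂n| + V²/R  →  V² − fR·V + fR·V_g = 0
With fR = 1.42×10⁻⁴ × 940×10³ m = 134 m/s:
V = [fR − √((fR)² − 4 fR V_g)]/2 = [134 − √(134² − 4×134×9.52)]/2 = 10.3 m/s
Supergeostrophic (V > V_g = 9.52 m/s), as expected around a high.
Converting: 10.3 m/s × 3.6 = 37.1 km/h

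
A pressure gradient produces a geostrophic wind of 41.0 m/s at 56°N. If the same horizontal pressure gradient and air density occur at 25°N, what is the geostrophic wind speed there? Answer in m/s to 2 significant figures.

With the same pressure gradient and density, V_g ∝ 1/f ∝ 1/sin φ.
V₂ = V₁ · sin φ₁ / sin φ₂ = 41.0 × sin 56° / sin 25°
V₂ = 41.0 × 0.8290/0.4226 = 80 m/s

80 m/s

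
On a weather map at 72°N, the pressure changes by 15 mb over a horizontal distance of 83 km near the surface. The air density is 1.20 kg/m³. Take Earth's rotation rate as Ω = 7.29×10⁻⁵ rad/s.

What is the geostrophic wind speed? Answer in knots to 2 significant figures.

Coriolis parameter at 72°N:
f = 2Ω sin φ = 2 × 7.29×10⁻⁵ × sin 72° = 1.39×10⁻⁴ s⁻¹
Pressure gradient: |∂P/∂n| = 1500 Pa / 83000 m = 1.81×10⁻² Pa/m
Geostrophic balance (pressure-gradient force = Coriolis force):
V_g = (1/(fρ)) |∂P/∂n| = 1.81×10⁻² / (1.39×10⁻⁴ × 1.20) = 109 m/s
Converting: 109 m/s × 1.944 = 210 knots

210 knots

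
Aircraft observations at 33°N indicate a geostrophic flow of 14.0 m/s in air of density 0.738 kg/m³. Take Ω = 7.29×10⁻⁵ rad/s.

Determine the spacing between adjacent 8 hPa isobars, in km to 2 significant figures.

980 km

Coriolis parameter at 33°N:
f = 2Ω sin φ = 2 × 7.29×10⁻⁵ × sin 33° = 7.94×10⁻⁵ s⁻¹
Geostrophic balance rearranged: |∂P/∂n| = f ρ V_g
|∂P/∂n| = 7.94×10⁻⁵ × 0.738 × 14.0 = 8.20×10⁻⁴ Pa/m
Isobar spacing: Δn = ΔP/|∂P/∂n| = 800 Pa / 8.20×10⁻⁴ Pa/m = 975078 m ≈ 980 km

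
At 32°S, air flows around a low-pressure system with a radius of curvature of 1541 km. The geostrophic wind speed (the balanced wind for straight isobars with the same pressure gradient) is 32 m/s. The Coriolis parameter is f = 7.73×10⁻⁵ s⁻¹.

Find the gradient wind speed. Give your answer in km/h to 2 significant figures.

Around a low, centrifugal force acts outward with Coriolis, so pressure-gradient force balances both:
(1/ρ)|∂P/∂n| = fV + V²/R  →  V² + fR·V − fR·V_g = 0
With fR = 7.73×10⁻⁵ × 1541×10³ m = 119 m/s:
V = [−fR + √((fR)² + 4 fR V_g)]/2 = [−119 + √(119² + 4×119×32)]/2 = 26.2 m/s
Subgeostrophic (V < V_g = 32 m/s), as expected around a low.
Converting: 26.2 m/s × 3.6 = 94 km/h

94 km/h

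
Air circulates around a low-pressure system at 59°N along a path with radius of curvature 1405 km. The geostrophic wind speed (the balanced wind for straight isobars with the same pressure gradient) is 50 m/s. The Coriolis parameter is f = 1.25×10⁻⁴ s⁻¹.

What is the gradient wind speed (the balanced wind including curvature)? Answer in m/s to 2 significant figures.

41 m/s

Around a low, centrifugal force acts outward with Coriolis, so pressure-gradient force balances both:
(1/ρ)|∂P/∂n| = fV + V²/R  →  V² + fR·V − fR·V_g = 0
With fR = 1.25×10⁻⁴ × 1405×10³ m = 176 m/s:
V = [−fR + √((fR)² + 4 fR V_g)]/2 = [−176 + √(176² + 4×176×50)]/2 = 40.6 m/s
Subgeostrophic (V < V_g = 50 m/s), as expected around a low.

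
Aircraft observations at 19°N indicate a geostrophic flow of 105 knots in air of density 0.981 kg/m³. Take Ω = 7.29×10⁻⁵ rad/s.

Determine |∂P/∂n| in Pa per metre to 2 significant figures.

Coriolis parameter at 19°N:
f = 2Ω sin φ = 2 × 7.29×10⁻⁵ × sin 19° = 4.75×10⁻⁵ s⁻¹
Wind speed in SI: 105 knots = 54.0 m/s
Geostrophic balance rearranged: |∂P/∂n| = f ρ V_g
|∂P/∂n| = 4.75×10⁻⁵ × 0.981 × 54.0 = 2.52×10⁻³ Pa/m

2.5×10⁻³ Pa/m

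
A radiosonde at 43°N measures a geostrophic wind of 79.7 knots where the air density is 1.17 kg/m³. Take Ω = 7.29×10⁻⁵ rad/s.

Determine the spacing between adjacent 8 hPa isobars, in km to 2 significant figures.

Coriolis parameter at 43°N:
f = 2Ω sin φ = 2 × 7.29×10⁻⁵ × sin 43° = 9.94×10⁻⁵ s⁻¹
Wind speed in SI: 79.7 knots = 41.0 m/s
Geostrophic balance rearranged: |∂P/∂n| = f ρ V_g
|∂P/∂n| = 9.94×10⁻⁵ × 1.17 × 41.0 = 4.77×10⁻³ Pa/m
Isobar spacing: Δn = ΔP/|∂P/∂n| = 800 Pa / 4.77×10⁻³ Pa/m = 167713 m ≈ 170 km

170 km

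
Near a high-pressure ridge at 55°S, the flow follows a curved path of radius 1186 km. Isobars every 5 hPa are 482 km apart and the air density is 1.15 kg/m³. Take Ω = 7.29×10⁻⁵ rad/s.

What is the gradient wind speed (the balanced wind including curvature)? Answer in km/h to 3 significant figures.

Coriolis parameter at 55°S:
f = 2Ω sin φ = 2 × 7.29×10⁻⁵ × sin 55° = 1.19×10⁻⁴ s⁻¹
Pressure gradient: |∂P/∂n| = 500 Pa / 482000 m = 1.04×10⁻³ Pa/m
Geostrophic speed: V_g = |∂P/∂n|/(fρ) = 1.04×10⁻³/(1.19×10⁻⁴ × 1.15) = 7.55 m/s
Around a high, pressure-gradient force acts outward with centrifugal, so Coriolis balances both:
fV = (1/ρ)|∂P/∂n| + V²/R  →  V² − fR·V + fR·V_g = 0
With fR = 1.19×10⁻⁴ × 1186×10³ m = 142 m/s:
V = [fR − √((fR)² − 4 fR V_g)]/2 = [142 − √(142² − 4×142×7.55)]/2 = 8.01 m/s
Supergeostrophic (V > V_g = 7.55 m/s), as expected around a high.
Converting: 8.01 m/s × 3.6 = 28.8 km/h

28.8 km/h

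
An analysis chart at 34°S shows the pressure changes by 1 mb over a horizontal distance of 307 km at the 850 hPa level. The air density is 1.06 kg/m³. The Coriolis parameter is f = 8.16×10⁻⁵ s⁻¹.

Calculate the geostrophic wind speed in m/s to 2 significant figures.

3.8 m/s

Pressure gradient: |∂P/∂n| = 100 Pa / 307000 m = 3.26×10⁻⁴ Pa/m
Geostrophic balance (pressure-gradient force = Coriolis force):
V_g = (1/(fρ)) |∂P/∂n| = 3.26×10⁻⁴ / (8.16×10⁻⁵ × 1.06) = 3.77 m/s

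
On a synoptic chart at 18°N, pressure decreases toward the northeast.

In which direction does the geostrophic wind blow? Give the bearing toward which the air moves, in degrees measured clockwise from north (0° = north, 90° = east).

135°

The pressure-gradient force points toward the northeast (bearing 045°).
Geostrophic balance: in the Northern Hemisphere the Coriolis force deflects motion to the right, so the geostrophic wind blows 90° to the right of the pressure-gradient force (low pressure on the left).
Rotating 045° by 90° clockwise gives 135° — the wind blows toward the southeast.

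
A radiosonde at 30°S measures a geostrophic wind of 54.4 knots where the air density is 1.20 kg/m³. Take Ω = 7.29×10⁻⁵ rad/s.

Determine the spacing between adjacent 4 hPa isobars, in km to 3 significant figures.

Coriolis parameter at 30°S:
f = 2Ω sin φ = 2 × 7.29×10⁻⁵ × sin 30° = 7.29×10⁻⁵ s⁻¹
Wind speed in SI: 54.4 knots = 28.0 m/s
Geostrophic balance rearranged: |∂P/∂n| = f ρ V_g
|∂P/∂n| = 7.29×10⁻⁵ × 1.20 × 28.0 = 2.45×10⁻³ Pa/m
Isobar spacing: Δn = ΔP/|∂P/∂n| = 400 Pa / 2.45×10⁻³ Pa/m = 163386 m ≈ 163 km

163 km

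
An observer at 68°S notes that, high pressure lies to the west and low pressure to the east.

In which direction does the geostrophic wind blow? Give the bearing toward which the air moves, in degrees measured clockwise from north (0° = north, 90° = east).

000°

The pressure-gradient force points toward the east (bearing 090°).
Geostrophic balance: in the Southern Hemisphere the Coriolis force deflects motion to the left, so the geostrophic wind blows 90° to the left of the pressure-gradient force (low pressure on the right).
Rotating 090° by 90° counterclockwise gives 000° — the wind blows toward the north.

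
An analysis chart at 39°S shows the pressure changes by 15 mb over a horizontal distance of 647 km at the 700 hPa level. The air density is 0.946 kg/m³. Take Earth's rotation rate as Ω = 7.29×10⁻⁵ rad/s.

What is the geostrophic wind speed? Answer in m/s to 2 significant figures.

Coriolis parameter at 39°S:
f = 2Ω sin φ = 2 × 7.29×10⁻⁵ × sin 39° = 9.18×10⁻⁵ s⁻¹
Pressure gradient: |∂P/∂n| = 1500 Pa / 647000 m = 2.32×10⁻³ Pa/m
Geostrophic balance (pressure-gradient force = Coriolis force):
V_g = (1/(fρ)) |∂P/∂n| = 2.32×10⁻³ / (9.18×10⁻⁵ × 0.946) = 26.7 m/s

27 m/s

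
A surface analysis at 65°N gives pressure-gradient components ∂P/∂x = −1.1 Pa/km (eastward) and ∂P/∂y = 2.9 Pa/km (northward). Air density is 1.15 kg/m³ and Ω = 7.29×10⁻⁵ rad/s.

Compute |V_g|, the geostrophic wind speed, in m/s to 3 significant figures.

20.4 m/s

Coriolis parameter at 65°N:
f = 2Ω sin φ = 2 × 7.29×10⁻⁵ × sin 65° = 1.32×10⁻⁴ s⁻¹
Component geostrophic relations (x east, y north):
u_g = −(1/(fρ)) ∂P/∂y,  v_g = (1/(fρ)) ∂P/∂x
u_g = −(2.9×10⁻³)/(1.32×10⁻⁴ × 1.15) = −19.1 m/s;  v_g = (−1.1×10⁻³)/(1.32×10⁻⁴ × 1.15) = −7.24 m/s
|V_g| = √(u_g² + v_g²) = 20.4 m/s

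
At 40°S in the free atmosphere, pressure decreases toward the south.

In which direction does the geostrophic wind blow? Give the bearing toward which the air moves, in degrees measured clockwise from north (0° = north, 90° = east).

090°

The pressure-gradient force points toward the south (bearing 180°).
Geostrophic balance: in the Southern Hemisphere the Coriolis force deflects motion to the left, so the geostrophic wind blows 90° to the left of the pressure-gradient force (low pressure on the right).
Rotating 180° by 90° counterclockwise gives 090° — the wind blows toward the east.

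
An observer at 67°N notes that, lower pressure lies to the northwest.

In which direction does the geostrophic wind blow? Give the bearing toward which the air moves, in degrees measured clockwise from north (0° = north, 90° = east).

045°

The pressure-gradient force points toward the northwest (bearing 315°).
Geostrophic balance: in the Northern Hemisphere the Coriolis force deflects motion to the right, so the geostrophic wind blows 90° to the right of the pressure-gradient force (low pressure on the left).
Rotating 315° by 90° clockwise gives 045° — the wind blows toward the northeast.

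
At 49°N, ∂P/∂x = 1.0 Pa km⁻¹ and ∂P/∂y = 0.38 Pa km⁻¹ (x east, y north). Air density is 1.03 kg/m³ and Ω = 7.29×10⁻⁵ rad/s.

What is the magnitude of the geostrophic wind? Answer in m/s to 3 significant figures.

9.44 m/s

Coriolis parameter at 49°N:
f = 2Ω sin φ = 2 × 7.29×10⁻⁵ × sin 49° = 1.10×10⁻⁴ s⁻¹
Component geostrophic relations (x east, y north):
u_g = −(1/(fρ)) ∂P/∂y,  v_g = (1/(fρ)) ∂P/∂x
u_g = −(0.38×10⁻³)/(1.10×10⁻⁴ × 1.03) = −3.35 m/s;  v_g = (1.0×10⁻³)/(1.10×10⁻⁴ × 1.03) = 8.82 m/s
|V_g| = √(u_g² + v_g²) = 9.44 m/s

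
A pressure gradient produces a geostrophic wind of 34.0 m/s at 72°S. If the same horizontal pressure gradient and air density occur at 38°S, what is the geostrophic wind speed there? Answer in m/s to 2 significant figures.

53 m/s

With the same pressure gradient and density, V_g ∝ 1/f ∝ 1/sin φ.
V₂ = V₁ · sin φ₁ / sin φ₂ = 34.0 × sin 72° / sin 38°
V₂ = 34.0 × 0.9511/0.6157 = 53 m/s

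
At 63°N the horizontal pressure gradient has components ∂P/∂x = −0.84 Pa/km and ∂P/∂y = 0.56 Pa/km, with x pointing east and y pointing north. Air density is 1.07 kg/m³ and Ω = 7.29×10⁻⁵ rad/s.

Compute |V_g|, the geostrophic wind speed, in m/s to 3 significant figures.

Coriolis parameter at 63°N:
f = 2Ω sin φ = 2 × 7.29×10⁻⁵ × sin 63° = 1.30×10⁻⁴ s⁻¹
Component geostrophic relations (x east, y north):
u_g = −(1/(fρ)) ∂P/∂y,  v_g = (1/(fρ)) ∂P/∂x
u_g = −(0.56×10⁻³)/(1.30×10⁻⁴ × 1.07) = −4.03 m/s;  v_g = (−0.84×10⁻³)/(1.30×10⁻⁴ × 1.07) = −6.04 m/s
|V_g| = √(u_g² + v_g²) = 7.26 m/s

7.26 m/s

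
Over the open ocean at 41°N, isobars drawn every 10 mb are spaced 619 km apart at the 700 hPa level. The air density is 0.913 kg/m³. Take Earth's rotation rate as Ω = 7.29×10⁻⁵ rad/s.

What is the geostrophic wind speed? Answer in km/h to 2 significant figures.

67 km/h

Coriolis parameter at 41°N:
f = 2Ω sin φ = 2 × 7.29×10⁻⁵ × sin 41° = 9.57×10⁻⁵ s⁻¹
Pressure gradient: |∂P/∂n| = 1000 Pa / 619000 m = 1.62×10⁻³ Pa/m
Geostrophic balance (pressure-gradient force = Coriolis force):
V_g = (1/(fρ)) |∂P/∂n| = 1.62×10⁻³ / (9.57×10⁻⁵ × 0.913) = 18.5 m/s
Converting: 18.5 m/s × 3.6 = 67 km/h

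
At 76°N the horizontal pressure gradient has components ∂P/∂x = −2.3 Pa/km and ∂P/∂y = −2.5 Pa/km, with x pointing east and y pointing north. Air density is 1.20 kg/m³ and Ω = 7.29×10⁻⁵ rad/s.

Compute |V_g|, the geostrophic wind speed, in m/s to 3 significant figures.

Coriolis parameter at 76°N:
f = 2Ω sin φ = 2 × 7.29×10⁻⁵ × sin 76° = 1.41×10⁻⁴ s⁻¹
Component geostrophic relations (x east, y north):
u_g = −(1/(fρ)) ∂P/∂y,  v_g = (1/(fρ)) ∂P/∂x
u_g = −(−2.5×10⁻³)/(1.41×10⁻⁴ × 1.20) = 14.7 m/s;  v_g = (−2.3×10⁻³)/(1.41×10⁻⁴ × 1.20) = −13.5 m/s
|V_g| = √(u_g² + v_g²) = 20.0 m/s

20.0 m/s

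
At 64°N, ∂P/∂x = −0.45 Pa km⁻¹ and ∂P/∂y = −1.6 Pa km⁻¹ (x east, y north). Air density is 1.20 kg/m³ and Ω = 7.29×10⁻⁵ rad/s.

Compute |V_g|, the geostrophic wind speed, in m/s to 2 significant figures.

11 m/s

Coriolis parameter at 64°N:
f = 2Ω sin φ = 2 × 7.29×10⁻⁵ × sin 64° = 1.31×10⁻⁴ s⁻¹
Component geostrophic relations (x east, y north):
u_g = −(1/(fρ)) ∂P/∂y,  v_g = (1/(fρ)) ∂P/∂x
u_g = −(−1.6×10⁻³)/(1.31×10⁻⁴ × 1.20) = 10.2 m/s;  v_g = (−0.45×10⁻³)/(1.31×10⁻⁴ × 1.20) = −2.86 m/s
|V_g| = √(u_g² + v_g²) = 10.6 m/s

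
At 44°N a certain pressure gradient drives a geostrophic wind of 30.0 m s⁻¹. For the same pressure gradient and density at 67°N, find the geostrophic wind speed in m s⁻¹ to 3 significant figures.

With the same pressure gradient and density, V_g ∝ 1/f ∝ 1/sin φ.
V₂ = V₁ · sin φ₁ / sin φ₂ = 30.0 × sin 44° / sin 67°
V₂ = 30.0 × 0.6947/0.9205 = 22.6 m s⁻¹

22.6 m s⁻¹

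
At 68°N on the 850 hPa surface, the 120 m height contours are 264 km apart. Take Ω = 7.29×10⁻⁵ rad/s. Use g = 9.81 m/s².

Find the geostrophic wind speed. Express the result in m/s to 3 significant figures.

Coriolis parameter at 68°N:
f = 2Ω sin φ = 2 × 7.29×10⁻⁵ × sin 68° = 1.35×10⁻⁴ s⁻¹
Height gradient: |∂Z/∂n| = 120 m / 264000 m = 4.55×10⁻⁴
On a pressure surface, geostrophic balance gives V_g = (g/f)|∂Z/∂n|:
V_g = 9.81 × 4.55×10⁻⁴ / 1.35×10⁻⁴ = 33.0 m/s

33.0 m/s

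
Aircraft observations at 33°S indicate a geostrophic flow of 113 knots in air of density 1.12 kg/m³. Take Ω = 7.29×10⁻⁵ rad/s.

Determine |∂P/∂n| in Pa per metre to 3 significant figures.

Coriolis parameter at 33°S:
f = 2Ω sin φ = 2 × 7.29×10⁻⁵ × sin 33° = 7.94×10⁻⁵ s⁻¹
Wind speed in SI: 113 knots = 58.1 m/s
Geostrophic balance rearranged: |∂P/∂n| = f ρ V_g
|∂P/∂n| = 7.94×10⁻⁵ × 1.12 × 58.1 = 5.17×10⁻³ Pa/m

5.17×10⁻³ Pa/m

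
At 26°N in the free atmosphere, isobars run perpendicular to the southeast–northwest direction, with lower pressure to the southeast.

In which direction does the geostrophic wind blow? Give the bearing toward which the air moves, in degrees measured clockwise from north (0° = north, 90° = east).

The pressure-gradient force points toward the southeast (bearing 135°).
Geostrophic balance: in the Northern Hemisphere the Coriolis force deflects motion to the right, so the geostrophic wind blows 90° to the right of the pressure-gradient force (low pressure on the left).
Rotating 135° by 90° clockwise gives 225° — the wind blows toward the southwest.

225°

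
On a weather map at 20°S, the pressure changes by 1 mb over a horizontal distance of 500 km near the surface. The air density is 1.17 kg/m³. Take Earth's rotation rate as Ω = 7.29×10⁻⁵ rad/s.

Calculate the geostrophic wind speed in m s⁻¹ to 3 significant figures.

3.43 m s⁻¹

Coriolis parameter at 20°S:
f = 2Ω sin φ = 2 × 7.29×10⁻⁵ × sin 20° = 4.99×10⁻⁵ s⁻¹
Pressure gradient: |∂P/∂n| = 100 Pa / 500000 m = 2.00×10⁻⁴ Pa/m
Geostrophic balance (pressure-gradient force = Coriolis force):
V_g = (1/(fρ)) |∂P/∂n| = 2.00×10⁻⁴ / (4.99×10⁻⁵ × 1.17) = 3.43 m/s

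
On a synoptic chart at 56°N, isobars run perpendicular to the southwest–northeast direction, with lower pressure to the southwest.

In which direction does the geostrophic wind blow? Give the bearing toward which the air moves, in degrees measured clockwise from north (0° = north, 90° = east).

315°

The pressure-gradient force points toward the southwest (bearing 225°).
Geostrophic balance: in the Northern Hemisphere the Coriolis force deflects motion to the right, so the geostrophic wind blows 90° to the right of the pressure-gradient force (low pressure on the left).
Rotating 225° by 90° clockwise gives 315° — the wind blows toward the northwest.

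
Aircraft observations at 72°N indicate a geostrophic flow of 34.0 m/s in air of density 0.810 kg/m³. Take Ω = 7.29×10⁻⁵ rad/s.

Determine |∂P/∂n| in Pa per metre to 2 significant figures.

3.8×10⁻³ Pa/m

Coriolis parameter at 72°N:
f = 2Ω sin φ = 2 × 7.29×10⁻⁵ × sin 72° = 1.39×10⁻⁴ s⁻¹
Geostrophic balance rearranged: |∂P/∂n| = f ρ V_g
|∂P/∂n| = 1.39×10⁻⁴ × 0.810 × 34.0 = 3.82×10⁻³ Pa/m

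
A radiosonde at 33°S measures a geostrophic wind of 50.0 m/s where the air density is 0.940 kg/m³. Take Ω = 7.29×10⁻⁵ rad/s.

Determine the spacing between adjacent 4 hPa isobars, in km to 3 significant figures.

107 km

Coriolis parameter at 33°S:
f = 2Ω sin φ = 2 × 7.29×10⁻⁵ × sin 33° = 7.94×10⁻⁵ s⁻¹
Geostrophic balance rearranged: |∂P/∂n| = f ρ V_g
|∂P/∂n| = 7.94×10⁻⁵ × 0.940 × 50.0 = 3.73×10⁻³ Pa/m
Isobar spacing: Δn = ΔP/|∂P/∂n| = 400 Pa / 3.73×10⁻³ Pa/m = 107176 m ≈ 107 km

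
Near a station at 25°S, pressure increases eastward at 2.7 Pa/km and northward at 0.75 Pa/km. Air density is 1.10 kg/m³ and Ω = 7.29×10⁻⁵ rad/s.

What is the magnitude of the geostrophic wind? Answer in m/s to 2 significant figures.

Coriolis parameter at 25°S:
f = 2Ω sin φ = 2 × 7.29×10⁻⁵ × sin 25° = 6.16×10⁻⁵ s⁻¹
In the Southern Hemisphere f is negative: f = −6.16×10⁻⁵ s⁻¹.
Component geostrophic relations (x east, y north):
u_g = −(1/(fρ)) ∂P/∂y,  v_g = (1/(fρ)) ∂P/∂x
u_g = −(0.75×10⁻³)/(−6.16×10⁻⁵ × 1.10) = 11.1 m/s;  v_g = (2.7×10⁻³)/(−6.16×10⁻⁵ × 1.10) = −39.8 m/s
|V_g| = √(u_g² + v_g²) = 41.3 m/s

41 m/s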